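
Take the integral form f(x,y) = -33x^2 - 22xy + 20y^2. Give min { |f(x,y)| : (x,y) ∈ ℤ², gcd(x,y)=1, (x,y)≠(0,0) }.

descent: ρ → (20,22,-33)  [lands on river]
river: ρ → (-33,44,9)
river: ρ → (9,46,-28)
river: ρ → (-28,10,27)
river: ρ → (27,44,-11)
river: ρ → (-11,44,27)
river: ρ → (27,10,-28)
river: ρ → (-28,46,9)
river: ρ → (9,44,-33)
river: ρ → (-33,22,20)
river: ρ → (20,18,-35)
river: ρ → (-35,52,3)
river: ρ → (3,50,-52)
river: ρ → (-52,54,1)
river: ρ → (1,54,-52)
river: ρ → (-52,50,3)
river: ρ → (3,52,-35)
river: ρ → (-35,18,20)
closes: descent 1, river 18
min |a| on river = 1

1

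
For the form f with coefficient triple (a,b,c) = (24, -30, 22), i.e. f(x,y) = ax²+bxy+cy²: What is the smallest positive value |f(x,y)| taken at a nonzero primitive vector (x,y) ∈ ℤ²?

translate: b→18 (≡-30 mod 48), so (24,-30,22)→(24,18,16)
flip: (24,18,16)→(16,-18,24)
translate: b→14 (≡-18 mod 32), so (16,-18,24)→(16,14,22)
reduced (well bottom): (16,14,22) with a≤c, −a<b≤a
well minimum = a = 16

16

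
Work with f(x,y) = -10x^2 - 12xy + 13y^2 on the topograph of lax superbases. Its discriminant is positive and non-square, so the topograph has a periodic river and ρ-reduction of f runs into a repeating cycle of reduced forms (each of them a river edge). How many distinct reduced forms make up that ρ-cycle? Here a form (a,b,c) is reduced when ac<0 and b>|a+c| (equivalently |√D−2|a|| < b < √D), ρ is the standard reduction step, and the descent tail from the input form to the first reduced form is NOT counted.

D = 664, ⌊√D⌋ = 25
descent: ρ → (13,12,-10)  [lands on river]
river: ρ → (-10,8,15)
river: ρ → (15,22,-3)
river: ρ → (-3,20,22)
river: ρ → (22,24,-1)
river: ρ → (-1,24,22)
river: ρ → (22,20,-3)
river: ρ → (-3,22,15)
river: ρ → (15,8,-10)
river: ρ → (-10,12,13)
river: ρ → (13,14,-9)
river: ρ → (-9,22,5)
river: ρ → (5,18,-17)
river: ρ → (-17,16,6)
river: ρ → (6,20,-11)
river: ρ → (-11,24,2)
river: ρ → (2,24,-11)
river: ρ → (-11,20,6)
river: ρ → (6,16,-17)
river: ρ → (-17,18,5)
river: ρ → (5,22,-9)
river: ρ → (-9,14,13)
ρ-cycle length = 22 (tail of 1 descent step not counted)

22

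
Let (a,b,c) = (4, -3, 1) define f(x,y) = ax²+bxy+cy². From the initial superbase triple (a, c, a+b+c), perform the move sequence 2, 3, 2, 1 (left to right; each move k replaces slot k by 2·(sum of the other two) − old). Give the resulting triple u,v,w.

start (4,1,2) = (f(1,0),f(0,1),f(1,1))
replace slot 2: 2·(4+2) − 1 = 11 → (4,11,2)
replace slot 3: 2·(4+11) − 2 = 28 → (4,11,28)
replace slot 2: 2·(4+28) − 11 = 53 → (4,53,28)
replace slot 1: 2·(53+28) − 4 = 158 → (158,53,28)

158,53,28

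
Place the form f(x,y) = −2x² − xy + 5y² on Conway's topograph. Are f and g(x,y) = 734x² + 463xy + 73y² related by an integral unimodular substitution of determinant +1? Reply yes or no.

D₁ = 41, D₂ = 41
river cycle of f (length 10): (-2, 3, 4), (4, 5, -1), (-1, 5, 4), (4, 3, -2), (-2, 5, 2), (2, 3, -4), (-4, 5, 1), (1, 5, -4), (-4, 3, 2), (2, 5, -2)
river cycle of g (length 10): (2, 5, -2), (-2, 3, 4), (4, 5, -1), (-1, 5, 4), (4, 3, -2), (-2, 5, 2), (2, 3, -4), (-4, 5, 1), (1, 5, -4), (-4, 3, 2)
cycles coincide ⇒ equivalent

yes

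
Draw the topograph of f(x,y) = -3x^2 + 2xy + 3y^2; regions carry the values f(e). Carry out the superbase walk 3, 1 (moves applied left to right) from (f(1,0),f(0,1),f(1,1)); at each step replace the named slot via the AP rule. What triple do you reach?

start (-3,3,2) = (f(1,0),f(0,1),f(1,1))
replace slot 3: 2·((-3)+3) − 2 = -2 → (-3,3,-2)
replace slot 1: 2·(3+(-2)) − (-3) = 5 → (5,3,-2)

5,3,-2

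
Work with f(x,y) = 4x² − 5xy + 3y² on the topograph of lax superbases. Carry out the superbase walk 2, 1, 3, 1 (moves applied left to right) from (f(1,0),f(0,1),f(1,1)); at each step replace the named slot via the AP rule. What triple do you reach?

start (4,3,2) = (f(1,0),f(0,1),f(1,1))
replace slot 2: 2·(4+2) − 3 = 9 → (4,9,2)
replace slot 1: 2·(9+2) − 4 = 18 → (18,9,2)
replace slot 3: 2·(18+9) − 2 = 52 → (18,9,52)
replace slot 1: 2·(9+52) − 18 = 104 → (104,9,52)

104,9,52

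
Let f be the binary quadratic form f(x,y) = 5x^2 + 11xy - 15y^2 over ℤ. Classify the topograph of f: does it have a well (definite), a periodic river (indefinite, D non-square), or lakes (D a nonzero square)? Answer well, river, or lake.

D = b²−4ac = 11² − 4·5·(-15) = 421
D > 0 non-square ⇒ indefinite ⇒ periodic river

river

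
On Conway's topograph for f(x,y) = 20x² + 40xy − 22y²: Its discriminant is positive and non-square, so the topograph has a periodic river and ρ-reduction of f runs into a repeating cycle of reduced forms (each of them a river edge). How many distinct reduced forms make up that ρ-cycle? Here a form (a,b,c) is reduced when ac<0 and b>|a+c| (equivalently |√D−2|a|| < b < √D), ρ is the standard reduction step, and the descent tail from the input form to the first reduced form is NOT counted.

D = 3360, ⌊√D⌋ = 57
river: ρ → (-22,48,12)
river: ρ → (12,48,-22)
river: ρ → (-22,40,20)
river: ρ → (20,40,-22)
ρ-cycle length = 4 (tail of 0 descent steps not counted)

4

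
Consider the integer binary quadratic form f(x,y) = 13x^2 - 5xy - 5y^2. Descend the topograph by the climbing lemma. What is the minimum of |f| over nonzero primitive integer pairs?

descent: ρ → (-5,15,3)  [lands on river]
river: ρ → (3,15,-5)
closes: descent 1, river 2
min |a| on river = 3

3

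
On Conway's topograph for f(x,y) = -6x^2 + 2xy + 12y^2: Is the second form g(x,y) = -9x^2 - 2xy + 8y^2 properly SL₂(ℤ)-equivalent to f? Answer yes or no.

D₁ = 292, D₂ = 292
river cycle of f (length 18): (-6, 14, 4), (4, 10, -12), (-12, 14, 2), (2, 14, -12), (-12, 10, 4), (4, 14, -6), (-6, 10, 8), (8, 6, -8), (-8, 10, 6), (6, 14, -4), … (8 more)
river cycle of g (length 14): (8, 2, -9), (-9, 16, 1), (1, 16, -9), (-9, 2, 8), (8, 14, -3), (-3, 16, 3), (3, 14, -8), (-8, 2, 9), (9, 16, -1), (-1, 16, 9), … (4 more)
cycles differ ⇒ inequivalent

no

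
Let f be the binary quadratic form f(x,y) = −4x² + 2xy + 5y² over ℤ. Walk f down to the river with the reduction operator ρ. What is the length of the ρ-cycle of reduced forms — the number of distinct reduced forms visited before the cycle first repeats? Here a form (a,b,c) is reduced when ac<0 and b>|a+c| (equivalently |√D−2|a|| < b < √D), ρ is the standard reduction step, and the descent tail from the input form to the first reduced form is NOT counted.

D = 84, ⌊√D⌋ = 9
river: ρ → (5,8,-1)
river: ρ → (-1,8,5)
river: ρ → (5,2,-4)
river: ρ → (-4,6,3)
river: ρ → (3,6,-4)
river: ρ → (-4,2,5)
ρ-cycle length = 6 (tail of 0 descent steps not counted)

6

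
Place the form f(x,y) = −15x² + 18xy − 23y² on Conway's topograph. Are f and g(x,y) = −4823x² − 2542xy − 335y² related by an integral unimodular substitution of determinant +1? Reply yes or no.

D₁ = -1056, D₂ = -1056
f is negative-definite; reduce −f:
−f: translate: b→12 (≡-18 mod 30), so (15,-18,23)→(15,12,20)
−f: reduced (well bottom): (15,12,20) with a≤c, −a<b≤a
flip sign back: reduced form of f is (-15,-12,-20)
g is negative-definite; reduce −g:
−g: flip: (4823,2542,335)→(335,-2542,4823)
−g: translate: b→138 (≡-2542 mod 670), so (335,-2542,4823)→(335,138,15)
−g: flip: (335,138,15)→(15,-138,335)
−g: translate: b→12 (≡-138 mod 30), so (15,-138,335)→(15,12,20)
−g: reduced (well bottom): (15,12,20) with a≤c, −a<b≤a
flip sign back: reduced form of g is (-15,-12,-20)
reduced forms (-15, -12, -20) vs (-15, -12, -20) ⇒ equivalent

yes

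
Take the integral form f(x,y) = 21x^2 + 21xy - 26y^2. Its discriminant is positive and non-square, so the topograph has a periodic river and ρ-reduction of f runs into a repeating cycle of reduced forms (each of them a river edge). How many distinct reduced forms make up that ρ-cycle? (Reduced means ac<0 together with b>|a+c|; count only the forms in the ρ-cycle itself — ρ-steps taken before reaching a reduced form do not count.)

D = 2625, ⌊√D⌋ = 51
river: ρ → (-26,31,16)
river: ρ → (16,33,-24)
river: ρ → (-24,15,25)
river: ρ → (25,35,-14)
river: ρ → (-14,49,4)
river: ρ → (4,47,-26)
river: ρ → (-26,5,25)
river: ρ → (25,45,-6)
river: ρ → (-6,51,1)
river: ρ → (1,51,-6)
river: ρ → (-6,45,25)
river: ρ → (25,5,-26)
river: ρ → (-26,47,4)
river: ρ → (4,49,-14)
river: ρ → (-14,35,25)
river: ρ → (25,15,-24)
river: ρ → (-24,33,16)
river: ρ → (16,31,-26)
river: ρ → (-26,21,21)
river: ρ → (21,21,-26)
ρ-cycle length = 20 (tail of 0 descent steps not counted)

20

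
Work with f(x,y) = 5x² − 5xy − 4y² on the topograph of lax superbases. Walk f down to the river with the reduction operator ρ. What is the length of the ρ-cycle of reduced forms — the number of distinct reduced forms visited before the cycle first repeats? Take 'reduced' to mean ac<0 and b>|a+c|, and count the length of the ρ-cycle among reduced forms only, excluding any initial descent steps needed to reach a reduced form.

D = 105, ⌊√D⌋ = 10
descent: ρ → (-4,5,5)  [lands on river]
river: ρ → (5,5,-4)
river: ρ → (-4,3,6)
river: ρ → (6,9,-1)
river: ρ → (-1,9,6)
river: ρ → (6,3,-4)
ρ-cycle length = 6 (tail of 1 descent step not counted)

6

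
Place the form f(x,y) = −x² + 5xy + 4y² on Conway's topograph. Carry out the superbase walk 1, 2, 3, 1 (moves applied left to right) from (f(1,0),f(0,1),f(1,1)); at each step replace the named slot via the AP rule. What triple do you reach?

start (-1,4,8) = (f(1,0),f(0,1),f(1,1))
replace slot 1: 2·(4+8) − (-1) = 25 → (25,4,8)
replace slot 2: 2·(25+8) − 4 = 62 → (25,62,8)
replace slot 3: 2·(25+62) − 8 = 166 → (25,62,166)
replace slot 1: 2·(62+166) − 25 = 431 → (431,62,166)

431,62,166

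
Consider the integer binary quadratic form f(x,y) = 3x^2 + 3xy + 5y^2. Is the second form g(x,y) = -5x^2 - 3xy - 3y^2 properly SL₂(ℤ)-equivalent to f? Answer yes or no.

D₁ = -51, D₂ = -51
f: reduced (well bottom): (3,3,5) with a≤c, −a<b≤a
g is negative-definite; reduce −g:
−g: flip: (5,3,3)→(3,-3,5)
−g: translate: b→3 (≡-3 mod 6), so (3,-3,5)→(3,3,5)
−g: reduced (well bottom): (3,3,5) with a≤c, −a<b≤a
flip sign back: reduced form of g is (-3,-3,-5)
reduced forms (3, 3, 5) vs (-3, -3, -5) ⇒ inequivalent

no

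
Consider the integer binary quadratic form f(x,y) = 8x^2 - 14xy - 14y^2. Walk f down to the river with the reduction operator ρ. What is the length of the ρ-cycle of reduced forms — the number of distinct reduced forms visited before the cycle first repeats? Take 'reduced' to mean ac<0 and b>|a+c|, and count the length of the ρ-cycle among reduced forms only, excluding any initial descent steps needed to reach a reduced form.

D = 644, ⌊√D⌋ = 25
descent: ρ → (-14,14,8)  [lands on river]
river: ρ → (8,18,-10)
river: ρ → (-10,22,4)
river: ρ → (4,18,-20)
river: ρ → (-20,22,2)
river: ρ → (2,22,-20)
river: ρ → (-20,18,4)
river: ρ → (4,22,-10)
river: ρ → (-10,18,8)
river: ρ → (8,14,-14)
ρ-cycle length = 10 (tail of 1 descent step not counted)

10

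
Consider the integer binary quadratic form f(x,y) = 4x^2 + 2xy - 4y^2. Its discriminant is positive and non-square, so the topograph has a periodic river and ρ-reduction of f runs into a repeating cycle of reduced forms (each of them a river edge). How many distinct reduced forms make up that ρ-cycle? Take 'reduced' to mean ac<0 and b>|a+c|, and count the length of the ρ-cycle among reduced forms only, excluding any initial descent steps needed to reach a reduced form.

D = 68, ⌊√D⌋ = 8
river: ρ → (-4,6,2)
river: ρ → (2,6,-4)
river: ρ → (-4,2,4)
river: ρ → (4,6,-2)
river: ρ → (-2,6,4)
river: ρ → (4,2,-4)
ρ-cycle length = 6 (tail of 0 descent steps not counted)

6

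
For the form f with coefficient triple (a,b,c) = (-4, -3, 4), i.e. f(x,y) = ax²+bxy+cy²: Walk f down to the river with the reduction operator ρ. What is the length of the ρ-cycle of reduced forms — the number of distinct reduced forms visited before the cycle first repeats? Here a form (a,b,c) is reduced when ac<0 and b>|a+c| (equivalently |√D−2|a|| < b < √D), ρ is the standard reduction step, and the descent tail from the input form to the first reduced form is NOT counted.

D = 73, ⌊√D⌋ = 8
descent: ρ → (4,3,-4)  [lands on river]
river: ρ → (-4,5,3)
river: ρ → (3,7,-2)
river: ρ → (-2,5,6)
river: ρ → (6,7,-1)
river: ρ → (-1,7,6)
river: ρ → (6,5,-2)
river: ρ → (-2,7,3)
river: ρ → (3,5,-4)
river: ρ → (-4,3,4)
river: ρ → (4,5,-3)
river: ρ → (-3,7,2)
river: ρ → (2,5,-6)
river: ρ → (-6,7,1)
river: ρ → (1,7,-6)
river: ρ → (-6,5,2)
river: ρ → (2,7,-3)
river: ρ → (-3,5,4)
ρ-cycle length = 18 (tail of 1 descent step not counted)

18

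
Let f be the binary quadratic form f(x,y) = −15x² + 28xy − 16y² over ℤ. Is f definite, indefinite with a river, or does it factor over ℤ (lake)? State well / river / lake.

D = b²−4ac = 28² − 4·(-15)·(-16) = -176
D < 0 ⇒ definite ⇒ every region one sign ⇒ single well

well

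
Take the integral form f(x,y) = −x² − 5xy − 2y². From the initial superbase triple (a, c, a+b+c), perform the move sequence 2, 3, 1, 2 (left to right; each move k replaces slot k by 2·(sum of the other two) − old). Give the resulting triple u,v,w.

start (-1,-2,-8) = (f(1,0),f(0,1),f(1,1))
replace slot 2: 2·((-1)+(-8)) − (-2) = -16 → (-1,-16,-8)
replace slot 3: 2·((-1)+(-16)) − (-8) = -26 → (-1,-16,-26)
replace slot 1: 2·((-16)+(-26)) − (-1) = -83 → (-83,-16,-26)
replace slot 2: 2·((-83)+(-26)) − (-16) = -202 → (-83,-202,-26)

-83,-202,-26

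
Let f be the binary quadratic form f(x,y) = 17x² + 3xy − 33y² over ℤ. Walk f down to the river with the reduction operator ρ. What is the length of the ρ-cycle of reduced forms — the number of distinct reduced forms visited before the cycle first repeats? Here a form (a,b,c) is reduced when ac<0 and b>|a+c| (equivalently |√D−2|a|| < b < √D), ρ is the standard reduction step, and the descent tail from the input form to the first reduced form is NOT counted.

D = 2253, ⌊√D⌋ = 47
descent: ρ → (-33,-3,17)
descent: ρ → (17,37,-13)  [lands on river]
river: ρ → (-13,41,11)
river: ρ → (11,47,-1)
river: ρ → (-1,47,11)
river: ρ → (11,41,-13)
river: ρ → (-13,37,17)
river: ρ → (17,31,-19)
river: ρ → (-19,45,3)
river: ρ → (3,45,-19)
river: ρ → (-19,31,17)
ρ-cycle length = 10 (tail of 2 descent steps not counted)

10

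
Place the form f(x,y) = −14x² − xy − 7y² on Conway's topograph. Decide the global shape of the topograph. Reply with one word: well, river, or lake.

D = b²−4ac = (-1)² − 4·(-14)·(-7) = -391
D < 0 ⇒ definite ⇒ every region one sign ⇒ single well

well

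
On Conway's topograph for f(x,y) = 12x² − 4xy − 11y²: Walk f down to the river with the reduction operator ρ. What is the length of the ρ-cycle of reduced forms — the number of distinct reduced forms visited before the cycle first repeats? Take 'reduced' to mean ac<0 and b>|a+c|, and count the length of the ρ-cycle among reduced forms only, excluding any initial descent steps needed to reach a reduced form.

D = 544, ⌊√D⌋ = 23
descent: ρ → (-11,4,12)  [lands on river]
river: ρ → (12,20,-3)
river: ρ → (-3,22,5)
river: ρ → (5,18,-11)
ρ-cycle length = 4 (tail of 1 descent step not counted)

4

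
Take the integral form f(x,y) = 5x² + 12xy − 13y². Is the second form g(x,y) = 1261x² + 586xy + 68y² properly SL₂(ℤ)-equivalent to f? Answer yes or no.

D₁ = 404, D₂ = 404
river cycle of f (length 6): (-13, 14, 4), (4, 18, -5), (-5, 12, 13), (13, 14, -4), (-4, 18, 5), (5, 12, -13)
river cycle of g (length 6): (5, 12, -13), (-13, 14, 4), (4, 18, -5), (-5, 12, 13), (13, 14, -4), (-4, 18, 5)
cycles coincide ⇒ equivalent

yes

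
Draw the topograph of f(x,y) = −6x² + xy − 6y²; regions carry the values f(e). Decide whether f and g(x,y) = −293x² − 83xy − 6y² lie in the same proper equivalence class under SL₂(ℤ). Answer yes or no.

D₁ = -143, D₂ = -143
f is negative-definite; reduce −f:
−f: flip: (6,-1,6)→(6,1,6)
−f: reduced (well bottom): (6,1,6) with a≤c, −a<b≤a
flip sign back: reduced form of f is (-6,-1,-6)
g is negative-definite; reduce −g:
−g: flip: (293,83,6)→(6,-83,293)
−g: translate: b→1 (≡-83 mod 12), so (6,-83,293)→(6,1,6)
−g: reduced (well bottom): (6,1,6) with a≤c, −a<b≤a
flip sign back: reduced form of g is (-6,-1,-6)
reduced forms (-6, -1, -6) vs (-6, -1, -6) ⇒ equivalent

yes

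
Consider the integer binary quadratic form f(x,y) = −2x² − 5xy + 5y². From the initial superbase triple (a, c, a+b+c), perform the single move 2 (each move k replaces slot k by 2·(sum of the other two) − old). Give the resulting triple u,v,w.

start (-2,5,-2) = (f(1,0),f(0,1),f(1,1))
replace slot 2: 2·((-2)+(-2)) − 5 = -13 → (-2,-13,-2)

-2,-13,-2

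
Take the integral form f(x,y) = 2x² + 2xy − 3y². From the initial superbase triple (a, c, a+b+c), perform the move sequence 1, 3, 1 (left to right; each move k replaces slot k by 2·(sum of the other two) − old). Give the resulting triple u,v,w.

start (2,-3,1) = (f(1,0),f(0,1),f(1,1))
replace slot 1: 2·((-3)+1) − 2 = -6 → (-6,-3,1)
replace slot 3: 2·((-6)+(-3)) − 1 = -19 → (-6,-3,-19)
replace slot 1: 2·((-3)+(-19)) − (-6) = -38 → (-38,-3,-19)

-38,-3,-19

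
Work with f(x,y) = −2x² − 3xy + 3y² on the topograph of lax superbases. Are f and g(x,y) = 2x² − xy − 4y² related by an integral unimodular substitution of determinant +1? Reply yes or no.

D₁ = 33, D₂ = 33
river cycle of f (length 4): (3, 3, -2), (-2, 5, 1), (1, 5, -2), (-2, 3, 3)
river cycle of g (length 4): (2, 3, -3), (-3, 3, 2), (2, 5, -1), (-1, 5, 2)
cycles differ ⇒ inequivalent

no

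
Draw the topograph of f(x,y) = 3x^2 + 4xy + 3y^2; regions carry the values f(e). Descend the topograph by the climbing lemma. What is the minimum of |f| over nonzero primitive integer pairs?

translate: b→-2 (≡4 mod 6), so (3,4,3)→(3,-2,2)
flip: (3,-2,2)→(2,2,3)
reduced (well bottom): (2,2,3) with a≤c, −a<b≤a
well minimum = a = 2

2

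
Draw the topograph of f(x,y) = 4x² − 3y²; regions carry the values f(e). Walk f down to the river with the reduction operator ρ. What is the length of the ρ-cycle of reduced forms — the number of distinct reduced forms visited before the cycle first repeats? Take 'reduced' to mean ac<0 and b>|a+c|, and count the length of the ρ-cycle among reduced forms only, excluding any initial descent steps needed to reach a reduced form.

D = 48, ⌊√D⌋ = 6
descent: ρ → (-3,6,1)  [lands on river]
river: ρ → (1,6,-3)
ρ-cycle length = 2 (tail of 1 descent step not counted)

2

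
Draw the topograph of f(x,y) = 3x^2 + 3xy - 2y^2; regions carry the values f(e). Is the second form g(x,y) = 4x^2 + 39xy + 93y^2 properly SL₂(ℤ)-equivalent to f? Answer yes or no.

D₁ = 33, D₂ = 33
river cycle of f (length 4): (-2, 5, 1), (1, 5, -2), (-2, 3, 3), (3, 3, -2)
river cycle of g (length 4): (-2, 5, 1), (1, 5, -2), (-2, 3, 3), (3, 3, -2)
cycles coincide ⇒ equivalent

yes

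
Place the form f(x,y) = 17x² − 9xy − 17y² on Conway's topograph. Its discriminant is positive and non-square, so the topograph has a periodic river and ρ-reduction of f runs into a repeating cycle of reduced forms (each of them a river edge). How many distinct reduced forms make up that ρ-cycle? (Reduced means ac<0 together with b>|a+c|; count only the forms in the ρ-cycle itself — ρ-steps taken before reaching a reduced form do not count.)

D = 1237, ⌊√D⌋ = 35
descent: ρ → (-17,9,17)  [lands on river]
river: ρ → (17,25,-9)
river: ρ → (-9,29,11)
river: ρ → (11,15,-23)
river: ρ → (-23,31,3)
river: ρ → (3,35,-1)
river: ρ → (-1,35,3)
river: ρ → (3,31,-23)
river: ρ → (-23,15,11)
river: ρ → (11,29,-9)
river: ρ → (-9,25,17)
river: ρ → (17,9,-17)
river: ρ → (-17,25,9)
river: ρ → (9,29,-11)
river: ρ → (-11,15,23)
river: ρ → (23,31,-3)
river: ρ → (-3,35,1)
river: ρ → (1,35,-3)
river: ρ → (-3,31,23)
river: ρ → (23,15,-11)
river: ρ → (-11,29,9)
river: ρ → (9,25,-17)
ρ-cycle length = 22 (tail of 1 descent step not counted)

22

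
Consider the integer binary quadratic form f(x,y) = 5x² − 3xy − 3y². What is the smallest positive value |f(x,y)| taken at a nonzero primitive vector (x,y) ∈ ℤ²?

descent: ρ → (-3,3,5)  [lands on river]
river: ρ → (5,7,-1)
river: ρ → (-1,7,5)
river: ρ → (5,3,-3)
closes: descent 1, river 4
min |a| on river = 1

1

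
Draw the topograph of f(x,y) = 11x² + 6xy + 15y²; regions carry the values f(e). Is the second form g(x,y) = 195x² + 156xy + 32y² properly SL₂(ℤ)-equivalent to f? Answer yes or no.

D₁ = -624, D₂ = -624
f: reduced (well bottom): (11,6,15) with a≤c, −a<b≤a
g: flip: (195,156,32)→(32,-156,195)
g: translate: b→-28 (≡-156 mod 64), so (32,-156,195)→(32,-28,11)
g: flip: (32,-28,11)→(11,28,32)
g: translate: b→6 (≡28 mod 22), so (11,28,32)→(11,6,15)
g: reduced (well bottom): (11,6,15) with a≤c, −a<b≤a
reduced forms (11, 6, 15) vs (11, 6, 15) ⇒ equivalent

yes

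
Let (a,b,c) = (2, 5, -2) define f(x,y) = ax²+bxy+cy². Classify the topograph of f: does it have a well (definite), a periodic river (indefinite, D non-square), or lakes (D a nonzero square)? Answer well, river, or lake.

D = b²−4ac = 5² − 4·2·(-2) = 41
D > 0 non-square ⇒ indefinite ⇒ periodic river

river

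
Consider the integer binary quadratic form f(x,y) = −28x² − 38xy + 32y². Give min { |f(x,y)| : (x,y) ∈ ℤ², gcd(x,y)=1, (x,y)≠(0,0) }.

descent: ρ → (32,38,-28)  [lands on river]
river: ρ → (-28,18,42)
river: ρ → (42,66,-4)
river: ρ → (-4,70,8)
river: ρ → (8,58,-52)
river: ρ → (-52,46,14)
river: ρ → (14,66,-12)
river: ρ → (-12,54,44)
river: ρ → (44,34,-22)
river: ρ → (-22,54,24)
river: ρ → (24,42,-34)
river: ρ → (-34,26,32)
closes: descent 1, river 12
min |a| on river = 4

4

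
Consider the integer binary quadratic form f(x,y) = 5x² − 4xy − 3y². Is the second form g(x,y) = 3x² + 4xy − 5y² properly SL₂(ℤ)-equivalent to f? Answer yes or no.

D₁ = 76, D₂ = 76
river cycle of f (length 6): (-3, 4, 5), (5, 6, -2), (-2, 6, 5), (5, 4, -3), (-3, 8, 1), (1, 8, -3)
river cycle of g (length 6): (-5, 6, 2), (2, 6, -5), (-5, 4, 3), (3, 8, -1), (-1, 8, 3), (3, 4, -5)
cycles differ ⇒ inequivalent

no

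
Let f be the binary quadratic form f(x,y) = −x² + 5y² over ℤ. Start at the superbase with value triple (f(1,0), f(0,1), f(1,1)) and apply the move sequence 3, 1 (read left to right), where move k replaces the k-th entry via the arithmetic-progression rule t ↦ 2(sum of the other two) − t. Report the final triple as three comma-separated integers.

start (-1,5,4) = (f(1,0),f(0,1),f(1,1))
replace slot 3: 2·((-1)+5) − 4 = 4 → (-1,5,4)
replace slot 1: 2·(5+4) − (-1) = 19 → (19,5,4)

19,5,4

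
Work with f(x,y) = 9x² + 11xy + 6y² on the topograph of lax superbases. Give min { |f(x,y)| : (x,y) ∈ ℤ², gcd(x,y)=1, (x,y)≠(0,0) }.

translate: b→-7 (≡11 mod 18), so (9,11,6)→(9,-7,4)
flip: (9,-7,4)→(4,7,9)
translate: b→-1 (≡7 mod 8), so (4,7,9)→(4,-1,6)
reduced (well bottom): (4,-1,6) with a≤c, −a<b≤a
well minimum = a = 4

4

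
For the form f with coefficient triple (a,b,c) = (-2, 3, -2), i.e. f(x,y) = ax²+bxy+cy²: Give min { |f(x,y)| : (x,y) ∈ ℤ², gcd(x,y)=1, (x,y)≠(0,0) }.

translate: b→1 (≡-3 mod 4), so (2,-3,2)→(2,1,1)
flip: (2,1,1)→(1,-1,2)
translate: b→1 (≡-1 mod 2), so (1,-1,2)→(1,1,2)
reduced (well bottom): (1,1,2) with a≤c, −a<b≤a
well minimum |f| = |-1| = 1 (negative-definite)

1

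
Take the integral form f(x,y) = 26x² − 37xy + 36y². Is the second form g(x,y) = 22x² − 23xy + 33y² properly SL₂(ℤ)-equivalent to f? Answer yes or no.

D₁ = -2375, D₂ = -2375
f: translate: b→15 (≡-37 mod 52), so (26,-37,36)→(26,15,25)
f: flip: (26,15,25)→(25,-15,26)
f: reduced (well bottom): (25,-15,26) with a≤c, −a<b≤a
g: translate: b→21 (≡-23 mod 44), so (22,-23,33)→(22,21,32)
g: reduced (well bottom): (22,21,32) with a≤c, −a<b≤a
reduced forms (25, -15, 26) vs (22, 21, 32) ⇒ inequivalent

no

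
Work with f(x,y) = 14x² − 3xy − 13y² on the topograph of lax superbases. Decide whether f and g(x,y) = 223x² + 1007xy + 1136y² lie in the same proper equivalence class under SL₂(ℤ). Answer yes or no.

D₁ = 737, D₂ = 737
river cycle of f (length 18): (-13, 3, 14), (14, 25, -2), (-2, 27, 1), (1, 27, -2), (-2, 25, 14), (14, 3, -13), (-13, 23, 4), (4, 25, -7), (-7, 17, 16), (16, 15, -8), … (8 more)
river cycle of g (length 18): (14, 25, -2), (-2, 27, 1), (1, 27, -2), (-2, 25, 14), (14, 3, -13), (-13, 23, 4), (4, 25, -7), (-7, 17, 16), (16, 15, -8), (-8, 17, 14), … (8 more)
cycles coincide ⇒ equivalent

yes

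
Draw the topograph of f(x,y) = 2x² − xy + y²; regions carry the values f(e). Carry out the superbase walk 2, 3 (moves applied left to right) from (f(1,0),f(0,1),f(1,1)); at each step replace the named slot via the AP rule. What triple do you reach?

start (2,1,2) = (f(1,0),f(0,1),f(1,1))
replace slot 2: 2·(2+2) − 1 = 7 → (2,7,2)
replace slot 3: 2·(2+7) − 2 = 16 → (2,7,16)

2,7,16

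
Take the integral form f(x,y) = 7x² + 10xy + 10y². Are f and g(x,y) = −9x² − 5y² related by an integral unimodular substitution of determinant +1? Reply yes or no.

D₁ = -180, D₂ = -180
f: translate: b→-4 (≡10 mod 14), so (7,10,10)→(7,-4,7)
f: flip: (7,-4,7)→(7,4,7)
f: reduced (well bottom): (7,4,7) with a≤c, −a<b≤a
g is negative-definite; reduce −g:
−g: flip: (9,0,5)→(5,0,9)
−g: reduced (well bottom): (5,0,9) with a≤c, −a<b≤a
flip sign back: reduced form of g is (-5,0,-9)
reduced forms (7, 4, 7) vs (-5, 0, -9) ⇒ inequivalent

no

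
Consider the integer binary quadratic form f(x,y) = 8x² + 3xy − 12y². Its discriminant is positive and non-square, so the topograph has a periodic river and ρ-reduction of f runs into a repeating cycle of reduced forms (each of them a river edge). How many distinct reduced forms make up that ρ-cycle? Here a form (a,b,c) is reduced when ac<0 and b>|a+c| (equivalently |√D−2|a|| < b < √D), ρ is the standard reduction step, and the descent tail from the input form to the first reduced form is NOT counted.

D = 393, ⌊√D⌋ = 19
descent: ρ → (-12,-3,8)
descent: ρ → (8,19,-1)  [lands on river]
river: ρ → (-1,19,8)
river: ρ → (8,13,-7)
river: ρ → (-7,15,6)
river: ρ → (6,9,-13)
river: ρ → (-13,17,2)
river: ρ → (2,19,-4)
river: ρ → (-4,13,14)
river: ρ → (14,15,-3)
river: ρ → (-3,15,14)
river: ρ → (14,13,-4)
river: ρ → (-4,19,2)
river: ρ → (2,17,-13)
river: ρ → (-13,9,6)
river: ρ → (6,15,-7)
river: ρ → (-7,13,8)
ρ-cycle length = 16 (tail of 2 descent steps not counted)

16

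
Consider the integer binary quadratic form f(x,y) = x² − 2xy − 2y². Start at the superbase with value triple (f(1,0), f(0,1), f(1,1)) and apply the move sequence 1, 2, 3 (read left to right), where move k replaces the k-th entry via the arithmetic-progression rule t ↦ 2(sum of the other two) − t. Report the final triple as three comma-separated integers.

start (1,-2,-3) = (f(1,0),f(0,1),f(1,1))
replace slot 1: 2·((-2)+(-3)) − 1 = -11 → (-11,-2,-3)
replace slot 2: 2·((-11)+(-3)) − (-2) = -26 → (-11,-26,-3)
replace slot 3: 2·((-11)+(-26)) − (-3) = -71 → (-11,-26,-71)

-11,-26,-71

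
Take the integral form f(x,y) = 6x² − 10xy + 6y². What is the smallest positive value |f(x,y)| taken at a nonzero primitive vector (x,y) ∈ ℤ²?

translate: b→2 (≡-10 mod 12), so (6,-10,6)→(6,2,2)
flip: (6,2,2)→(2,-2,6)
translate: b→2 (≡-2 mod 4), so (2,-2,6)→(2,2,6)
reduced (well bottom): (2,2,6) with a≤c, −a<b≤a
well minimum = a = 2

2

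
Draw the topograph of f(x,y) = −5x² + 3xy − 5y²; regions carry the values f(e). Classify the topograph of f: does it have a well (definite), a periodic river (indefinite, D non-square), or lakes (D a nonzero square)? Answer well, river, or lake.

D = b²−4ac = 3² − 4·(-5)·(-5) = -91
D < 0 ⇒ definite ⇒ every region one sign ⇒ single well

well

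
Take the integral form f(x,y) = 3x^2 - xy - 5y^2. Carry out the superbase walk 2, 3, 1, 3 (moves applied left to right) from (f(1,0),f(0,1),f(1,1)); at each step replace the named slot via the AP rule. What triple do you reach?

start (3,-5,-3) = (f(1,0),f(0,1),f(1,1))
replace slot 2: 2·(3+(-3)) − (-5) = 5 → (3,5,-3)
replace slot 3: 2·(3+5) − (-3) = 19 → (3,5,19)
replace slot 1: 2·(5+19) − 3 = 45 → (45,5,19)
replace slot 3: 2·(45+5) − 19 = 81 → (45,5,81)

45,5,81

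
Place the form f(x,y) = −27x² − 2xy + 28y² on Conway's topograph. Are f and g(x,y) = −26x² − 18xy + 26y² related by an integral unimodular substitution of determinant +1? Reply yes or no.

D₁ = 3028, D₂ = 3028
river cycle of f (length 22): (28, 2, -27), (-27, 52, 3), (3, 50, -44), (-44, 38, 9), (9, 52, -9), (-9, 38, 44), (44, 50, -3), (-3, 52, 27), (27, 2, -28), (-28, 54, 1), … (12 more)
river cycle of g (length 26): (26, 18, -26), (-26, 34, 18), (18, 38, -22), (-22, 50, 6), (6, 46, -38), (-38, 30, 14), (14, 54, -2), (-2, 54, 14), (14, 30, -38), (-38, 46, 6), … (16 more)
cycles differ ⇒ inequivalent

no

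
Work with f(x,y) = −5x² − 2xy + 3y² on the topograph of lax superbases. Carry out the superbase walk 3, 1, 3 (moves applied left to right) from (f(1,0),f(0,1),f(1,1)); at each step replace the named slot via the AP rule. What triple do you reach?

start (-5,3,-4) = (f(1,0),f(0,1),f(1,1))
replace slot 3: 2·((-5)+3) − (-4) = 0 → (-5,3,0)
replace slot 1: 2·(3+0) − (-5) = 11 → (11,3,0)
replace slot 3: 2·(11+3) − 0 = 28 → (11,3,28)

11,3,28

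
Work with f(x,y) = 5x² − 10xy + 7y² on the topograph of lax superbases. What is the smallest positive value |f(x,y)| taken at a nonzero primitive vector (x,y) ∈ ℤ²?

translate: b→0 (≡-10 mod 10), so (5,-10,7)→(5,0,2)
flip: (5,0,2)→(2,0,5)
reduced (well bottom): (2,0,5) with a≤c, −a<b≤a
well minimum = a = 2

2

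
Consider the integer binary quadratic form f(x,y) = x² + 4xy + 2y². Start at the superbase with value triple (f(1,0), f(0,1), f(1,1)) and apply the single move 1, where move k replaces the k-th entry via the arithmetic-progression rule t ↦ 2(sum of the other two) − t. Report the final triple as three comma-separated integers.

start (1,2,7) = (f(1,0),f(0,1),f(1,1))
replace slot 1: 2·(2+7) − 1 = 17 → (17,2,7)

17,2,7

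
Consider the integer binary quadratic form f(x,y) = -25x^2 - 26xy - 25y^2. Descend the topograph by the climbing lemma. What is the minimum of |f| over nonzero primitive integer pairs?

translate: b→-24 (≡26 mod 50), so (25,26,25)→(25,-24,24)
flip: (25,-24,24)→(24,24,25)
reduced (well bottom): (24,24,25) with a≤c, −a<b≤a
well minimum |f| = |-24| = 24 (negative-definite)

24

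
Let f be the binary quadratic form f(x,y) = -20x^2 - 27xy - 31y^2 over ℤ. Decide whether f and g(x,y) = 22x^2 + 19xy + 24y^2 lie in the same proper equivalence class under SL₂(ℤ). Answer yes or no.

D₁ = -1751, D₂ = -1751
f is negative-definite; reduce −f:
−f: translate: b→-13 (≡27 mod 40), so (20,27,31)→(20,-13,24)
−f: reduced (well bottom): (20,-13,24) with a≤c, −a<b≤a
flip sign back: reduced form of f is (-20,13,-24)
g: reduced (well bottom): (22,19,24) with a≤c, −a<b≤a
reduced forms (-20, 13, -24) vs (22, 19, 24) ⇒ inequivalent

no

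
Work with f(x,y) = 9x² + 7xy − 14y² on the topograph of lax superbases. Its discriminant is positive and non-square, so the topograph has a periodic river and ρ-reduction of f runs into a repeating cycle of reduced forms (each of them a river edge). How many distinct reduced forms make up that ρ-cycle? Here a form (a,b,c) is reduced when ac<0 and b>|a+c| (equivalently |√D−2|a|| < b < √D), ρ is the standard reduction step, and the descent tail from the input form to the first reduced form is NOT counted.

D = 553, ⌊√D⌋ = 23
river: ρ → (-14,21,2)
river: ρ → (2,23,-3)
river: ρ → (-3,19,16)
river: ρ → (16,13,-6)
river: ρ → (-6,23,1)
river: ρ → (1,23,-6)
river: ρ → (-6,13,16)
river: ρ → (16,19,-3)
river: ρ → (-3,23,2)
river: ρ → (2,21,-14)
river: ρ → (-14,7,9)
river: ρ → (9,11,-12)
river: ρ → (-12,13,8)
river: ρ → (8,19,-6)
river: ρ → (-6,17,11)
river: ρ → (11,5,-12)
river: ρ → (-12,19,4)
river: ρ → (4,21,-7)
river: ρ → (-7,21,4)
river: ρ → (4,19,-12)
river: ρ → (-12,5,11)
river: ρ → (11,17,-6)
river: ρ → (-6,19,8)
river: ρ → (8,13,-12)
river: ρ → (-12,11,9)
river: ρ → (9,7,-14)
ρ-cycle length = 26 (tail of 0 descent steps not counted)

26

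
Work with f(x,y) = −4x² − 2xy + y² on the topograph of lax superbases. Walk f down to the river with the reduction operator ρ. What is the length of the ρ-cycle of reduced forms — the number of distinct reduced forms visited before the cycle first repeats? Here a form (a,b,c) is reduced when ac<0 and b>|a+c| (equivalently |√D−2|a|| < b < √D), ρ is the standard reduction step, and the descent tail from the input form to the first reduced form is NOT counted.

D = 20, ⌊√D⌋ = 4
descent: ρ → (1,4,-1)  [lands on river]
river: ρ → (-1,4,1)
ρ-cycle length = 2 (tail of 1 descent step not counted)

2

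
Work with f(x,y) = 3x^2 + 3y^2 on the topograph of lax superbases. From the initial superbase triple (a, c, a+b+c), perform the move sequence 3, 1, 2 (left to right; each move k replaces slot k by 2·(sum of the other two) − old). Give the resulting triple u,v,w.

start (3,3,6) = (f(1,0),f(0,1),f(1,1))
replace slot 3: 2·(3+3) − 6 = 6 → (3,3,6)
replace slot 1: 2·(3+6) − 3 = 15 → (15,3,6)
replace slot 2: 2·(15+6) − 3 = 39 → (15,39,6)

15,39,6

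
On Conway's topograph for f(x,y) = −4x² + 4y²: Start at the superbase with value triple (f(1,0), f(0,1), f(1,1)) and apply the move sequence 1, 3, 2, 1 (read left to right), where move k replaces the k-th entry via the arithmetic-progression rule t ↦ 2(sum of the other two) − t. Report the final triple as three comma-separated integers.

start (-4,4,0) = (f(1,0),f(0,1),f(1,1))
replace slot 1: 2·(4+0) − (-4) = 12 → (12,4,0)
replace slot 3: 2·(12+4) − 0 = 32 → (12,4,32)
replace slot 2: 2·(12+32) − 4 = 84 → (12,84,32)
replace slot 1: 2·(84+32) − 12 = 220 → (220,84,32)

220,84,32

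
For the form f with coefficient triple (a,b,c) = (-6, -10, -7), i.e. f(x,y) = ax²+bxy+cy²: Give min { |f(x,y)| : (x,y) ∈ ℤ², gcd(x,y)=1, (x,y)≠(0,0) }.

translate: b→-2 (≡10 mod 12), so (6,10,7)→(6,-2,3)
flip: (6,-2,3)→(3,2,6)
reduced (well bottom): (3,2,6) with a≤c, −a<b≤a
well minimum |f| = |-3| = 3 (negative-definite)

3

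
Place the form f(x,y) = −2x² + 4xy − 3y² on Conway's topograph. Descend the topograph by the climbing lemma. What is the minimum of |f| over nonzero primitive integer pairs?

translate: b→0 (≡-4 mod 4), so (2,-4,3)→(2,0,1)
flip: (2,0,1)→(1,0,2)
reduced (well bottom): (1,0,2) with a≤c, −a<b≤a
well minimum |f| = |-1| = 1 (negative-definite)

1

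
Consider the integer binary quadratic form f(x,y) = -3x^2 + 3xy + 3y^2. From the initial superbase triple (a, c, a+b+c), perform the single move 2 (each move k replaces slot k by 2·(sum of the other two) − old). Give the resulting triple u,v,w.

start (-3,3,3) = (f(1,0),f(0,1),f(1,1))
replace slot 2: 2·((-3)+3) − 3 = -3 → (-3,-3,3)

-3,-3,3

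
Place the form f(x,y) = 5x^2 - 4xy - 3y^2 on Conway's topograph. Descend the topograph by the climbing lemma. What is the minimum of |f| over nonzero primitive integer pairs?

descent: ρ → (-3,4,5)  [lands on river]
river: ρ → (5,6,-2)
river: ρ → (-2,6,5)
river: ρ → (5,4,-3)
river: ρ → (-3,8,1)
river: ρ → (1,8,-3)
closes: descent 1, river 6
min |a| on river = 1

1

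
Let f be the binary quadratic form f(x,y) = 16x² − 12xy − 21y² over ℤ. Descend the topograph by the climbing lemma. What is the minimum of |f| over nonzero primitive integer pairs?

descent: ρ → (-21,12,16)  [lands on river]
river: ρ → (16,20,-17)
river: ρ → (-17,14,19)
river: ρ → (19,24,-12)
river: ρ → (-12,24,19)
river: ρ → (19,14,-17)
river: ρ → (-17,20,16)
river: ρ → (16,12,-21)
river: ρ → (-21,30,7)
river: ρ → (7,26,-29)
river: ρ → (-29,32,4)
river: ρ → (4,32,-29)
river: ρ → (-29,26,7)
river: ρ → (7,30,-21)
closes: descent 1, river 14
min |a| on river = 4

4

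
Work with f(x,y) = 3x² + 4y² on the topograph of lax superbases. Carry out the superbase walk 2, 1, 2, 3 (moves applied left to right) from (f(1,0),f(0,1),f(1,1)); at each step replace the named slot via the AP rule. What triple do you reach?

start (3,4,7) = (f(1,0),f(0,1),f(1,1))
replace slot 2: 2·(3+7) − 4 = 16 → (3,16,7)
replace slot 1: 2·(16+7) − 3 = 43 → (43,16,7)
replace slot 2: 2·(43+7) − 16 = 84 → (43,84,7)
replace slot 3: 2·(43+84) − 7 = 247 → (43,84,247)

43,84,247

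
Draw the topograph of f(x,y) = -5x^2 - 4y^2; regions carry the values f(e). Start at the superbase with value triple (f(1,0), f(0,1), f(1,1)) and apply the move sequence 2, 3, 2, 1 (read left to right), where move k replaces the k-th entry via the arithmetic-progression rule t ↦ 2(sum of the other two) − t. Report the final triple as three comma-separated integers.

start (-5,-4,-9) = (f(1,0),f(0,1),f(1,1))
replace slot 2: 2·((-5)+(-9)) − (-4) = -24 → (-5,-24,-9)
replace slot 3: 2·((-5)+(-24)) − (-9) = -49 → (-5,-24,-49)
replace slot 2: 2·((-5)+(-49)) − (-24) = -84 → (-5,-84,-49)
replace slot 1: 2·((-84)+(-49)) − (-5) = -261 → (-261,-84,-49)

-261,-84,-49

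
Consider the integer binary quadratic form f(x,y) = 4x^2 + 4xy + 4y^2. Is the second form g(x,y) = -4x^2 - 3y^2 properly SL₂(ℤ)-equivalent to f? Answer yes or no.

D₁ = -48, D₂ = -48
f: reduced (well bottom): (4,4,4) with a≤c, −a<b≤a
g is negative-definite; reduce −g:
−g: flip: (4,0,3)→(3,0,4)
−g: reduced (well bottom): (3,0,4) with a≤c, −a<b≤a
flip sign back: reduced form of g is (-3,0,-4)
reduced forms (4, 4, 4) vs (-3, 0, -4) ⇒ inequivalent

no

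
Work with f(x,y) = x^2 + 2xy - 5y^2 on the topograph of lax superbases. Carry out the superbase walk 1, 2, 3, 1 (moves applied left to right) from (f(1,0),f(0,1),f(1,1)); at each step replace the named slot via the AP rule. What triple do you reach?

start (1,-5,-2) = (f(1,0),f(0,1),f(1,1))
replace slot 1: 2·((-5)+(-2)) − 1 = -15 → (-15,-5,-2)
replace slot 2: 2·((-15)+(-2)) − (-5) = -29 → (-15,-29,-2)
replace slot 3: 2·((-15)+(-29)) − (-2) = -86 → (-15,-29,-86)
replace slot 1: 2·((-29)+(-86)) − (-15) = -215 → (-215,-29,-86)

-215,-29,-86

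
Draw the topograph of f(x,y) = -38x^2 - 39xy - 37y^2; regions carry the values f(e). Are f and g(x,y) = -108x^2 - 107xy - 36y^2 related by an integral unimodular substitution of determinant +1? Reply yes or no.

D₁ = -4103, D₂ = -4103
f is negative-definite; reduce −f:
−f: translate: b→-37 (≡39 mod 76), so (38,39,37)→(38,-37,36)
−f: flip: (38,-37,36)→(36,37,38)
−f: translate: b→-35 (≡37 mod 72), so (36,37,38)→(36,-35,37)
−f: reduced (well bottom): (36,-35,37) with a≤c, −a<b≤a
flip sign back: reduced form of f is (-36,35,-37)
g is negative-definite; reduce −g:
−g: flip: (108,107,36)→(36,-107,108)
−g: translate: b→-35 (≡-107 mod 72), so (36,-107,108)→(36,-35,37)
−g: reduced (well bottom): (36,-35,37) with a≤c, −a<b≤a
flip sign back: reduced form of g is (-36,35,-37)
reduced forms (-36, 35, -37) vs (-36, 35, -37) ⇒ equivalent

yes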